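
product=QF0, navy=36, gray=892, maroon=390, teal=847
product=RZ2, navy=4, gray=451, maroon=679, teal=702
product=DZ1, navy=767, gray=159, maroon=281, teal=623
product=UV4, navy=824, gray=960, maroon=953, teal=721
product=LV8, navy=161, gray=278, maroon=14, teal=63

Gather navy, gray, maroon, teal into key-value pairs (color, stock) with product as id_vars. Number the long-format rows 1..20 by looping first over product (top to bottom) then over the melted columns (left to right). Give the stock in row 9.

767

20 rows total (5 × 4). Row 9: index ⌊(9-1)/4⌋ = 2 into product → DZ1; (9-1) mod 4 = 0 into the melted columns → navy.
So row 9 is (DZ1, navy, 767); stock = 767.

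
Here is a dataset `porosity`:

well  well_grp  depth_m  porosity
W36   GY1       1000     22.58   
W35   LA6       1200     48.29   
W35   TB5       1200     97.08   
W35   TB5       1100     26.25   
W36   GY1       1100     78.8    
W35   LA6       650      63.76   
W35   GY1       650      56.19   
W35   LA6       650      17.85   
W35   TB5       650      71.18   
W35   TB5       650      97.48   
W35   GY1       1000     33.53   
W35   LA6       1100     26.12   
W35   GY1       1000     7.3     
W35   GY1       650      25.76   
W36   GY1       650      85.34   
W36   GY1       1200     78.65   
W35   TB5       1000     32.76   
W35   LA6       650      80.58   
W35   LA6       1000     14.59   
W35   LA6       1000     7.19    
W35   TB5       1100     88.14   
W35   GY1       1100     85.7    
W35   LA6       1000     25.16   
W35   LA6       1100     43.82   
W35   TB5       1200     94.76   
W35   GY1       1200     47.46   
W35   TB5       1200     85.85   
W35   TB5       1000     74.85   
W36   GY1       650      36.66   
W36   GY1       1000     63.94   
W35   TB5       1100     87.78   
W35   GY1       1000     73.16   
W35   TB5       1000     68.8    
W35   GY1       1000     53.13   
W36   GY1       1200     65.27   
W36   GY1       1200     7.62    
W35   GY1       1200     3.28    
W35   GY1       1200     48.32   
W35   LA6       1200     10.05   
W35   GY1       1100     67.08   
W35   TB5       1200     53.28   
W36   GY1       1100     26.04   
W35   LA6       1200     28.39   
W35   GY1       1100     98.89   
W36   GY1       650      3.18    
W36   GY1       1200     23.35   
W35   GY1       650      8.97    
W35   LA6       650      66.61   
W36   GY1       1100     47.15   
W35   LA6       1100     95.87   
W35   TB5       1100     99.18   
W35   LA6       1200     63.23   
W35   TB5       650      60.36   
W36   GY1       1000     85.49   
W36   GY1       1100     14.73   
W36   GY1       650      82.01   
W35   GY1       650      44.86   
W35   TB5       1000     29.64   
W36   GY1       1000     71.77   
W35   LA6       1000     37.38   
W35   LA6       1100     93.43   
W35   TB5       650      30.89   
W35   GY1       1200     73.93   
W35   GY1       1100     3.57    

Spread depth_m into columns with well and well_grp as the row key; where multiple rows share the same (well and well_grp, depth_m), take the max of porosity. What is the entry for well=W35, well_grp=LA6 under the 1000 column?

Rows with well=W35, well_grp=LA6 and depth_m=1000: porosity values are 14.59, 7.19, 25.16, 37.38.
max(14.59, 7.19, 25.16, 37.38) = 37.38.

37.38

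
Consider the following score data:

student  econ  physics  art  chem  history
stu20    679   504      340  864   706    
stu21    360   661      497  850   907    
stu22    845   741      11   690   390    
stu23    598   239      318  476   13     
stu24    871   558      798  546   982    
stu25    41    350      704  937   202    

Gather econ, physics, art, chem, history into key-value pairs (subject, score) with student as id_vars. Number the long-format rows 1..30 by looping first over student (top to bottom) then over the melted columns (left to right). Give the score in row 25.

982

30 rows total (6 × 5). Row 25: index ⌊(25-1)/5⌋ = 4 into student → stu24; (25-1) mod 5 = 4 into the melted columns → history.
So row 25 is (stu24, history, 982); score = 982.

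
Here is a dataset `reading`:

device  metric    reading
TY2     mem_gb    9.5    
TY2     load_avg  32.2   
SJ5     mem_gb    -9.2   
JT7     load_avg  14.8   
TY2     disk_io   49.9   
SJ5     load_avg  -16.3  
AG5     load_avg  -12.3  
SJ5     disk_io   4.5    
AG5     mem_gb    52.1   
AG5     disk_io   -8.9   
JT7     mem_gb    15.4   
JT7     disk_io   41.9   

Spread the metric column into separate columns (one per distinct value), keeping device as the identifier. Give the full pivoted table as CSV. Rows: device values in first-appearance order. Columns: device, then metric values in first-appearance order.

Columns: device plus the 3 distinct metric values (mem_gb, load_avg, disk_io).
For example, row TY2 column mem_gb takes reading=9.5 from the long row (TY2, mem_gb).

device,mem_gb,load_avg,disk_io
TY2,9.5,32.2,49.9
SJ5,-9.2,-16.3,4.5
JT7,15.4,14.8,41.9
AG5,52.1,-12.3,-8.9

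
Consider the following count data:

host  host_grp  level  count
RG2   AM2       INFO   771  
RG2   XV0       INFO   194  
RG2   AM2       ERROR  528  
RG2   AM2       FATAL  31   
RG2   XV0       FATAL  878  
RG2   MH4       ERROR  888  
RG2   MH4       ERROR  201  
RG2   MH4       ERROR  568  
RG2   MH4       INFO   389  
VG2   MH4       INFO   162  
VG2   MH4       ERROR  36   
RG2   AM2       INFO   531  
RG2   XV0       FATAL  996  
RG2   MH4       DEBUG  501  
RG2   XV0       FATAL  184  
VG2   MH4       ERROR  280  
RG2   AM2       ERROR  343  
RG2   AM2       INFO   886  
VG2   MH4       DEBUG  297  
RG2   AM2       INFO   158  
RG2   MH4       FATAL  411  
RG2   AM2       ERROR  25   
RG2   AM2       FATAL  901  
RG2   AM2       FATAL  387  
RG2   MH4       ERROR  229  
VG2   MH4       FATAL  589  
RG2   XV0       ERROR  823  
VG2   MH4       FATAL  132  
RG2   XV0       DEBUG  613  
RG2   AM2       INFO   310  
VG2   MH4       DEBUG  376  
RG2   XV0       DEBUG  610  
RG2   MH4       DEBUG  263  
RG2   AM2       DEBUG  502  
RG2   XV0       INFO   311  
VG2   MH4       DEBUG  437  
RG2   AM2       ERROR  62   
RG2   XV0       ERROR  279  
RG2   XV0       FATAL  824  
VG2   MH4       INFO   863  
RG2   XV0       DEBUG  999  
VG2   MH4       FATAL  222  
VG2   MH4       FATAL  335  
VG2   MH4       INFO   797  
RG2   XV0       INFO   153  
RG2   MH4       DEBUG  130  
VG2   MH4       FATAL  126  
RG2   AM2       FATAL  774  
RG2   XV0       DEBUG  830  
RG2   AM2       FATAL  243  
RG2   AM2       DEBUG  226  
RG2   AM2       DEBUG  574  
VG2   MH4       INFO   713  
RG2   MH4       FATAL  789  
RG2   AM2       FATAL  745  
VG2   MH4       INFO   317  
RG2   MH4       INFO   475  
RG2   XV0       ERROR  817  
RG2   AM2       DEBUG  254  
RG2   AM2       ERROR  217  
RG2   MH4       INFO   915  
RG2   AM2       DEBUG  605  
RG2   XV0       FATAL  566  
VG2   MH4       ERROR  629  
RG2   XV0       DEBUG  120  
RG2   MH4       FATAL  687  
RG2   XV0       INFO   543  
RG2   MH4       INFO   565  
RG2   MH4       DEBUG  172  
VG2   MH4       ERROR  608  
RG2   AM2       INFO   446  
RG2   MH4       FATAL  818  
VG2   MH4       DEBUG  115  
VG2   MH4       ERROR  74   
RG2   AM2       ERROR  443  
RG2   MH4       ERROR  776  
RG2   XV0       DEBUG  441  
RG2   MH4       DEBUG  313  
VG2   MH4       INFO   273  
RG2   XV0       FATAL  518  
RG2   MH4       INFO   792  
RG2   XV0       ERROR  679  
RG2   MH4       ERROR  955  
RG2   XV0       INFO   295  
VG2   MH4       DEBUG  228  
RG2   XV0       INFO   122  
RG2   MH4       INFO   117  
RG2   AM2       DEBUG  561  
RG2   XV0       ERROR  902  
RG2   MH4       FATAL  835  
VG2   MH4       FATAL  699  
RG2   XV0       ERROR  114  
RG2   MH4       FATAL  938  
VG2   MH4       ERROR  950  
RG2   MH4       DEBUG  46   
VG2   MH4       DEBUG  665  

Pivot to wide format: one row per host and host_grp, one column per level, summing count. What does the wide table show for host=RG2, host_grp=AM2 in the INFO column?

Rows with host=RG2, host_grp=AM2 and level=INFO: count values are 771, 531, 886, 158, 310, 446.
771 + 531 + 886 + 158 + 310 + 446 = 3102.

3102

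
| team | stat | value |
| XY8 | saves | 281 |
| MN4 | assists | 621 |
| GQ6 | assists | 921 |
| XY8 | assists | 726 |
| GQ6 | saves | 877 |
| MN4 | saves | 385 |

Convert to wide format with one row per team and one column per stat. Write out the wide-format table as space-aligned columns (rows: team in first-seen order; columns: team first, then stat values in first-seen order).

team  saves  assists
XY8   281    726    
MN4   385    621    
GQ6   877    921    

Columns: team plus the 2 distinct stat values (saves, assists).
For example, row XY8 column saves takes value=281 from the long row (XY8, saves).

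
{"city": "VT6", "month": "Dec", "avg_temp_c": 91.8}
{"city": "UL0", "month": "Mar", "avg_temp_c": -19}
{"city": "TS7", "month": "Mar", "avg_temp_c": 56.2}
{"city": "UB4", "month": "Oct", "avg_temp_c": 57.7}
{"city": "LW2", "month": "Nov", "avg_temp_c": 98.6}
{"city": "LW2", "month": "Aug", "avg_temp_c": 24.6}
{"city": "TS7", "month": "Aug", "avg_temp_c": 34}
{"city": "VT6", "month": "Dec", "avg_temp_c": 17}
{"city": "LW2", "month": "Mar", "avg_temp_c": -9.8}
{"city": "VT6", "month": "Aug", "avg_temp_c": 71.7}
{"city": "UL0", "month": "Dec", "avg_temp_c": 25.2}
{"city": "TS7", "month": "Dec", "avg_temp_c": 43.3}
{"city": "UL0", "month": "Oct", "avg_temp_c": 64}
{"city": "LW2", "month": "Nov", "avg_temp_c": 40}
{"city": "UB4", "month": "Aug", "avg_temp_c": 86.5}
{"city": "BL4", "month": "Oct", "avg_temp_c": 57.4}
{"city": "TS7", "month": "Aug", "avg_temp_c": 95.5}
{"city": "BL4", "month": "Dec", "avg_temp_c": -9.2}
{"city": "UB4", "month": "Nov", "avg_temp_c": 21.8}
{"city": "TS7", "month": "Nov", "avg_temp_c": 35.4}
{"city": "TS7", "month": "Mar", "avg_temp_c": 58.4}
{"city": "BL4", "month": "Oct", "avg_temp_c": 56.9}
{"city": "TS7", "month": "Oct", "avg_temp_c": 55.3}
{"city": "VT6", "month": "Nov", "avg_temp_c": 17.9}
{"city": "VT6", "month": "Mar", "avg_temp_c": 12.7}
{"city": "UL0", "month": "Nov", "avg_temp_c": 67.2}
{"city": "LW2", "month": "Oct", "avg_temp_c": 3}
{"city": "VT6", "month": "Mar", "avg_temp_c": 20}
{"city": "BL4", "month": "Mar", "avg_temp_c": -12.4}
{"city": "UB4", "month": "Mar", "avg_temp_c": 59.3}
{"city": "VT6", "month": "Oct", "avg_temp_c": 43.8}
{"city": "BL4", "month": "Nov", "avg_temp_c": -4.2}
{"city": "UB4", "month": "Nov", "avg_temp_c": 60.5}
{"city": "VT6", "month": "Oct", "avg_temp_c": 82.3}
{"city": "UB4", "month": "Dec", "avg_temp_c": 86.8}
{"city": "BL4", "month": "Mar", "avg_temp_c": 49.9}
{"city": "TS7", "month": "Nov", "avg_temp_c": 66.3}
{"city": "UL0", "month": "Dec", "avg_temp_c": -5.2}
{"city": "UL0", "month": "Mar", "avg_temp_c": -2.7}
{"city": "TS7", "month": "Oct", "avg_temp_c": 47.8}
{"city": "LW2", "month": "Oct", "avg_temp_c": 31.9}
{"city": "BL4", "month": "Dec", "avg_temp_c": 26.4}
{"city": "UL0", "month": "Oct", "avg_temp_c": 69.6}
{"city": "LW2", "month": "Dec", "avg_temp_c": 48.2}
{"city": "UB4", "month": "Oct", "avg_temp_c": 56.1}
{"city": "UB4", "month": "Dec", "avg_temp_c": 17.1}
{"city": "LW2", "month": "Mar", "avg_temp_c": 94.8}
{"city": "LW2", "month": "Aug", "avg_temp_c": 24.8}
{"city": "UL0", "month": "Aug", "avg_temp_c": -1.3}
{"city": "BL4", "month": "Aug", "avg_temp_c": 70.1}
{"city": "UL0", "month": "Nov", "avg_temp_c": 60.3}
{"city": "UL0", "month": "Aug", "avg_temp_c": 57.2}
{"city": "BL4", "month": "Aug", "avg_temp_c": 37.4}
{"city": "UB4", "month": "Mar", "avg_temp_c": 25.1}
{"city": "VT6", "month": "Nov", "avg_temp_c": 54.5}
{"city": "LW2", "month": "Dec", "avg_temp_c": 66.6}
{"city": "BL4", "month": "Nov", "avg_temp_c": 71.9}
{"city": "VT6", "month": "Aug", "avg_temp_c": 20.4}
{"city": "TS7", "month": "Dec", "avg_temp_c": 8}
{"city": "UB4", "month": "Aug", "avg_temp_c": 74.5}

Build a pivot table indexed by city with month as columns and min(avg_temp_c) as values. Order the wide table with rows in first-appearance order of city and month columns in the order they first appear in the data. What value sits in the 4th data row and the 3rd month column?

56.1

With rows in first-appearance order of city, row 4 is city=UB4. month columns in first-appearance order: Dec, Mar, Oct, Nov, Aug; column 3 is Oct.
Long rows with city=UB4, month=Oct: min(57.7, 56.1) = 56.1.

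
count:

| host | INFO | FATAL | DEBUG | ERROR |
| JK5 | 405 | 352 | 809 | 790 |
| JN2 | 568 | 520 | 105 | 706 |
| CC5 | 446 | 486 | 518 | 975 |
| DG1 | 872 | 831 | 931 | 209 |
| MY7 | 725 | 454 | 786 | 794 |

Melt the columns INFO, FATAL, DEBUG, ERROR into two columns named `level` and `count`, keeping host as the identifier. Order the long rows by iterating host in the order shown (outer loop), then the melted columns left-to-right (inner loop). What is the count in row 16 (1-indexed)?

20 rows total (5 × 4). Row 16: index ⌊(16-1)/4⌋ = 3 into host → DG1; (16-1) mod 4 = 3 into the melted columns → ERROR.
So row 16 is (DG1, ERROR, 209); count = 209.

209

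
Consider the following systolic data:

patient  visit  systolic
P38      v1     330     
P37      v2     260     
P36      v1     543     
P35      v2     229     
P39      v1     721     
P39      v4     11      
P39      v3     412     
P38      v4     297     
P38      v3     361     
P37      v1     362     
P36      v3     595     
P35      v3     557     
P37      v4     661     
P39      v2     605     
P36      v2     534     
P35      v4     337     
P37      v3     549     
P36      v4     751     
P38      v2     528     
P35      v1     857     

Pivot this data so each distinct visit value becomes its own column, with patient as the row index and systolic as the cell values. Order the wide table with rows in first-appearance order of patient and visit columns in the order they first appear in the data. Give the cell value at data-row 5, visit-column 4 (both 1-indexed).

412

With rows in first-appearance order of patient, row 5 is patient=P39. visit columns in first-appearance order: v1, v2, v4, v3; column 4 is v3.
Long rows with patient=P39, visit=v3: systolic = 412.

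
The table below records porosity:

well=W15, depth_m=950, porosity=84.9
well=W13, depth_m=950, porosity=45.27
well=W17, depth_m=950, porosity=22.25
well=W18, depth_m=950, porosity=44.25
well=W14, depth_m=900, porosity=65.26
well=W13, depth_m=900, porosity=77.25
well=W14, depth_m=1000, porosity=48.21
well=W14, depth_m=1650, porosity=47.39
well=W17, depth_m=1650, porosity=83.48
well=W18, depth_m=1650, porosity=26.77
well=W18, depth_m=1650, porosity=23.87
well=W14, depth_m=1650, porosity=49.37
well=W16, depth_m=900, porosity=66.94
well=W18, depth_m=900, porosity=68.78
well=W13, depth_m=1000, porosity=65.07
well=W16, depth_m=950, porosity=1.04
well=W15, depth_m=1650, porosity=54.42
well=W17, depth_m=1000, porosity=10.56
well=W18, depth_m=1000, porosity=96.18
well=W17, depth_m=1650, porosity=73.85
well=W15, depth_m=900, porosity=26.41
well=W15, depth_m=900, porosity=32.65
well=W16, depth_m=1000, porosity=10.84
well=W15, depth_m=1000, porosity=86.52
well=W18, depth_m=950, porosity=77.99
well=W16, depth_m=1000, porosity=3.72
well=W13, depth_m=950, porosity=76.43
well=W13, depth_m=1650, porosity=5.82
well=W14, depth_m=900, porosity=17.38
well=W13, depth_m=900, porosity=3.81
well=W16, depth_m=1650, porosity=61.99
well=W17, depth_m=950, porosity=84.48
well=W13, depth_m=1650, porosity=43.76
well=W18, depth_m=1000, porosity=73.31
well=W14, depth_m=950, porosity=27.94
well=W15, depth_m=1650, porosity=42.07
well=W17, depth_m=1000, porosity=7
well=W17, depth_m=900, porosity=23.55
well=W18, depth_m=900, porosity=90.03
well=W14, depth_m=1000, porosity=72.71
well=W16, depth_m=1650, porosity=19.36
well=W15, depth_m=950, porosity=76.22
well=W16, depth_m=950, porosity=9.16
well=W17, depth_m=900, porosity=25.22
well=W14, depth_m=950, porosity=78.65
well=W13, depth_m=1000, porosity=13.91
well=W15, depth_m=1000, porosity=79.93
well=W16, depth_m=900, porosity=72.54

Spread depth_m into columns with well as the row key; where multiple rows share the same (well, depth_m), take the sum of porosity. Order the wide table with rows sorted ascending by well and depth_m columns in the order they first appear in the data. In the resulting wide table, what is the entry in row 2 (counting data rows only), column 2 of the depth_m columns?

With rows sorted ascending by well, row 2 is well=W14. depth_m columns in first-appearance order: 950, 900, 1000, 1650; column 2 is 900.
Long rows with well=W14, depth_m=900: 65.26 + 17.38 = 82.64.

82.64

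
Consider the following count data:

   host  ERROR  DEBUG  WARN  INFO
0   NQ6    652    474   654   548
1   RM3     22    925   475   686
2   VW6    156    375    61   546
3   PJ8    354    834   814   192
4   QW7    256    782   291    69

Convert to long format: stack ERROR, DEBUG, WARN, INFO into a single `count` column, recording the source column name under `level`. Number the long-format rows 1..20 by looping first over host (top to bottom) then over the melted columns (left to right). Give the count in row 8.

20 rows total (5 × 4). Row 8: index ⌊(8-1)/4⌋ = 1 into host → RM3; (8-1) mod 4 = 3 into the melted columns → INFO.
So row 8 is (RM3, INFO, 686); count = 686.

686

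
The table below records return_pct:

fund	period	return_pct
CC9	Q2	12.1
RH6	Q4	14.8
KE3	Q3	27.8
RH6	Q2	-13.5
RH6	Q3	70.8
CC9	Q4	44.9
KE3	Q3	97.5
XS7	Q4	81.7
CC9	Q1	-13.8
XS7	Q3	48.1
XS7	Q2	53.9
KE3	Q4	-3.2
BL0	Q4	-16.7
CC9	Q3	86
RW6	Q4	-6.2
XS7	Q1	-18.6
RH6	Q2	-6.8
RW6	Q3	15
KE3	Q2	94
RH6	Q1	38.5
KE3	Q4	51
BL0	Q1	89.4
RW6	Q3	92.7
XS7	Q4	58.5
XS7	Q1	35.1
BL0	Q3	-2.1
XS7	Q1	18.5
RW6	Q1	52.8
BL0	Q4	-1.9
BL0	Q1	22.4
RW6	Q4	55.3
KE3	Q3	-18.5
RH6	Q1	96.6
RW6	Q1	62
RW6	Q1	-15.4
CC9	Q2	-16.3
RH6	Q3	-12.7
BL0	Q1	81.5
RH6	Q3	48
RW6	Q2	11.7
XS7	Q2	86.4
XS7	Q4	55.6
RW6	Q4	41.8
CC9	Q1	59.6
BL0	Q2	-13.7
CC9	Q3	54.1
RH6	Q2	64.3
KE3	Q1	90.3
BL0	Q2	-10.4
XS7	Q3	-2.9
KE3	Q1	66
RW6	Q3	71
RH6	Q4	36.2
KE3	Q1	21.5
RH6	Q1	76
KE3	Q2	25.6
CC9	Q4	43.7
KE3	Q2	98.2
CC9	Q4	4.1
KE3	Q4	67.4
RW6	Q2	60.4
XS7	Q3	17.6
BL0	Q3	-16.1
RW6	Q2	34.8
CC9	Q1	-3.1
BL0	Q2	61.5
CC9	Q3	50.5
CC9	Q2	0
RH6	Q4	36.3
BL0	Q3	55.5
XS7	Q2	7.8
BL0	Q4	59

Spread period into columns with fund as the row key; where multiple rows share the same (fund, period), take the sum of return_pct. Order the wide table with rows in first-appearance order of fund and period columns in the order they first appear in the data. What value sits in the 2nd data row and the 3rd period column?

106.1

With rows in first-appearance order of fund, row 2 is fund=RH6. period columns in first-appearance order: Q2, Q4, Q3, Q1; column 3 is Q3.
Long rows with fund=RH6, period=Q3: 70.8 + -12.7 + 48 = 106.1.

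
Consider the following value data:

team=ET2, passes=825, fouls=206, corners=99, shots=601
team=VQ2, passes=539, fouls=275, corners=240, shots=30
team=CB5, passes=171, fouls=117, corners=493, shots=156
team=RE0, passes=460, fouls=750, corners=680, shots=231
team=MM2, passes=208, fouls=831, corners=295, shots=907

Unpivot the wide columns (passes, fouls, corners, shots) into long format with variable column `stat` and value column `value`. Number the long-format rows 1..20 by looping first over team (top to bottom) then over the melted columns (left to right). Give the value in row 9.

20 rows total (5 × 4). Row 9: index ⌊(9-1)/4⌋ = 2 into team → CB5; (9-1) mod 4 = 0 into the melted columns → passes.
So row 9 is (CB5, passes, 171); value = 171.

171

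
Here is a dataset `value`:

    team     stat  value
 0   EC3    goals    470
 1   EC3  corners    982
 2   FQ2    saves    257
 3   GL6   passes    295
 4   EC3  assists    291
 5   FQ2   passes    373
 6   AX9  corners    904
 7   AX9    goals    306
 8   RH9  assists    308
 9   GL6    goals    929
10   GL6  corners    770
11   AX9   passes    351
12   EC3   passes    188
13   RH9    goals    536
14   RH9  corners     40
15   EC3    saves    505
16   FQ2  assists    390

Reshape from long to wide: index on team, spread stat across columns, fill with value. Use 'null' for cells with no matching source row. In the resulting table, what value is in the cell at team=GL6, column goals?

The long row with team=GL6, stat=goals has value=929.

929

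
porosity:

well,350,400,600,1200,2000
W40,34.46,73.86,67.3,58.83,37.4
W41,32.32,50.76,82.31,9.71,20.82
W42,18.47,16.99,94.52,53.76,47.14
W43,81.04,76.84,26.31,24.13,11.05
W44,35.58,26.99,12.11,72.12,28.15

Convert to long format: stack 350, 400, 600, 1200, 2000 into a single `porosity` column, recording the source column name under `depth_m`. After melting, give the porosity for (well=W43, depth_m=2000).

Unpivoting turns each (well, wide-column) pair into one long row.
The wide cell at row W43, column 2000 holds 11.05, so the long row (W43, 2000) has porosity=11.05.

11.05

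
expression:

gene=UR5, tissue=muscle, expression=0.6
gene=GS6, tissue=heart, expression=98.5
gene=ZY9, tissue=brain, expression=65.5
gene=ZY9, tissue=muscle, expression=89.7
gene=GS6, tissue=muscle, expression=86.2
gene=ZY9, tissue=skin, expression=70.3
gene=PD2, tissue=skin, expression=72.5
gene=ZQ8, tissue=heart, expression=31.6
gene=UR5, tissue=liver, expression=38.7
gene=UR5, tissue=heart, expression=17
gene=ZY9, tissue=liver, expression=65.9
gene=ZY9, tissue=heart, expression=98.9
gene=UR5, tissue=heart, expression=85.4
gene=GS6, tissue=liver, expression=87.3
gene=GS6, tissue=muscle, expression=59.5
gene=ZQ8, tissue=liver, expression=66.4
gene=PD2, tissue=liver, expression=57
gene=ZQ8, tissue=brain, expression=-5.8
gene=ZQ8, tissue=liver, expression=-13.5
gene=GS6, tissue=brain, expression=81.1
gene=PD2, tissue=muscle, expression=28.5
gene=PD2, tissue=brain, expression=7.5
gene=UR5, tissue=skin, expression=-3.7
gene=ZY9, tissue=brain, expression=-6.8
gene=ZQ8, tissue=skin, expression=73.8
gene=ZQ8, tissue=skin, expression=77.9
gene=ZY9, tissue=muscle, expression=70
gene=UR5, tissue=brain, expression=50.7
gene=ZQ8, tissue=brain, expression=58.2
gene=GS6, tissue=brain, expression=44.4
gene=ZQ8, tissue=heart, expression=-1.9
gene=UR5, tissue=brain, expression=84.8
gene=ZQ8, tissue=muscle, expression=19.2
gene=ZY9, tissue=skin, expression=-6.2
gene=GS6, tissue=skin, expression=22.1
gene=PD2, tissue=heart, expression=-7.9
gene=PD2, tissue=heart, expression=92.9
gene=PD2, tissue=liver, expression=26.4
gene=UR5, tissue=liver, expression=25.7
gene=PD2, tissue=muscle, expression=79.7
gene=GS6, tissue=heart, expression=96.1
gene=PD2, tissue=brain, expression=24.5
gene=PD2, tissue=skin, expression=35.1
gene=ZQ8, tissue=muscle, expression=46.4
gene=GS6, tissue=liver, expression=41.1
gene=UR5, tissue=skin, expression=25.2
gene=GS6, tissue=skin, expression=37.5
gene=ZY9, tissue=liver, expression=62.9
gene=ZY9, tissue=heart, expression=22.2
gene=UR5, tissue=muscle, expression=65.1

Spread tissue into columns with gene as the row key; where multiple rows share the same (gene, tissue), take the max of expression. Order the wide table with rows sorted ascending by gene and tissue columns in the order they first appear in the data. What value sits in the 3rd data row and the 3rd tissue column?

With rows sorted ascending by gene, row 3 is gene=UR5. tissue columns in first-appearance order: muscle, heart, brain, skin, liver; column 3 is brain.
Long rows with gene=UR5, tissue=brain: max(50.7, 84.8) = 84.8.

84.8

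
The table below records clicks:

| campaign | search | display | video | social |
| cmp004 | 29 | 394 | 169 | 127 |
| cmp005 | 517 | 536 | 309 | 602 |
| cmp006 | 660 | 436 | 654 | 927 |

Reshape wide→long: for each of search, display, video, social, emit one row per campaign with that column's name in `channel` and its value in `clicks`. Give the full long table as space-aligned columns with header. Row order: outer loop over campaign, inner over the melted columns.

campaign  channel  clicks
cmp004    search   29    
cmp004    display  394   
cmp004    video    169   
cmp004    social   127   
cmp005    search   517   
cmp005    display  536   
cmp005    video    309   
cmp005    social   602   
cmp006    search   660   
cmp006    display  436   
cmp006    video    654   
cmp006    social   927   

Each (campaign, column) pair becomes one row: 3 × 4 = 12 rows.
For example, (cmp004, search) → clicks=29.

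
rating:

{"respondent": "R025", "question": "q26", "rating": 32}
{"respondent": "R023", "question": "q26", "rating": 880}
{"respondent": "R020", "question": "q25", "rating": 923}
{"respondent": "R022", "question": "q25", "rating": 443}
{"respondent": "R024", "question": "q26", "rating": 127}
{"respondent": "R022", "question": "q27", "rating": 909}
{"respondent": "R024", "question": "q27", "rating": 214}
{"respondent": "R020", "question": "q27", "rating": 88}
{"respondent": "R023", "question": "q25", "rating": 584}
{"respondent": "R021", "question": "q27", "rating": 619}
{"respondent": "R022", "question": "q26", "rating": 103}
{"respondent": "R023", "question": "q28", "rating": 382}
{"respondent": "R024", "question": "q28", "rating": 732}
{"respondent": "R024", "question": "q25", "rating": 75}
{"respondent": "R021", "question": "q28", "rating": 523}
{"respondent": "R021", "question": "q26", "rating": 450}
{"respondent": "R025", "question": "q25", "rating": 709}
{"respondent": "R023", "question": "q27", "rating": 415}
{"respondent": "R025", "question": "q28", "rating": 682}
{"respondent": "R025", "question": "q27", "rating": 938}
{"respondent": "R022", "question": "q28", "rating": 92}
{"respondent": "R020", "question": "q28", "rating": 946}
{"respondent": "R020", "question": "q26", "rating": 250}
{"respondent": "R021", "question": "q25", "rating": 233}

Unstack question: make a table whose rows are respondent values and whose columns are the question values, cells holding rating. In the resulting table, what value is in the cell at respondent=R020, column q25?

Wide layout: rows indexed by respondent, columns are the 4 distinct question values (q26, q25, q27, q28).
Cell (respondent=R020, question=q25) draws from the long row where respondent=R020 and question=q25, which has rating=923.

923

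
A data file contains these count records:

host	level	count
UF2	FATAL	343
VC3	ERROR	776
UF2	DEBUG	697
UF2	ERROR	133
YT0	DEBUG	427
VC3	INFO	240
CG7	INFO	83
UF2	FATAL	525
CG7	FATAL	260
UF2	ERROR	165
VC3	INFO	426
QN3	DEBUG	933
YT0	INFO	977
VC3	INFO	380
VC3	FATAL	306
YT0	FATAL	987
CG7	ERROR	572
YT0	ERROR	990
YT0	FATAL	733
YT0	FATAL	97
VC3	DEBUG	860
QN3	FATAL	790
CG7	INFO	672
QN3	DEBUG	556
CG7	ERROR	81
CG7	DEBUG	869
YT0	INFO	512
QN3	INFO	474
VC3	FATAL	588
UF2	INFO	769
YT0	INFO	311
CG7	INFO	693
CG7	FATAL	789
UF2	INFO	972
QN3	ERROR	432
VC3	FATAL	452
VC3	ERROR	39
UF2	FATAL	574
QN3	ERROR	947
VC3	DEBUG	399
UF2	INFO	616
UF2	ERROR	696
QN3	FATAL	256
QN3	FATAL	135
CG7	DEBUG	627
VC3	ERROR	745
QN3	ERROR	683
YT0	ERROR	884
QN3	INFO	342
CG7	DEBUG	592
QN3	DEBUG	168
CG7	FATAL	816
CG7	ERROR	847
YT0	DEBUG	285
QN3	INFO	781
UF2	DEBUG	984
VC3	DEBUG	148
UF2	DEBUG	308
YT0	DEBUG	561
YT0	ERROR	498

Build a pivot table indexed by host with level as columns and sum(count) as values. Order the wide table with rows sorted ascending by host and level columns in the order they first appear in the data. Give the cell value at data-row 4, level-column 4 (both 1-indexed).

1046

With rows sorted ascending by host, row 4 is host=VC3. level columns in first-appearance order: FATAL, ERROR, DEBUG, INFO; column 4 is INFO.
Long rows with host=VC3, level=INFO: 240 + 426 + 380 = 1046.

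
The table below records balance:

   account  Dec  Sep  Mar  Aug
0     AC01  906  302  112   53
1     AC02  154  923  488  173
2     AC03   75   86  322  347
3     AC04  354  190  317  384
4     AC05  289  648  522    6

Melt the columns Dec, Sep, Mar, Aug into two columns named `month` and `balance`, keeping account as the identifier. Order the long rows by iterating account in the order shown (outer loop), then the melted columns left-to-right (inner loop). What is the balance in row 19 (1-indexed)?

522

20 rows total (5 × 4). Row 19: index ⌊(19-1)/4⌋ = 4 into account → AC05; (19-1) mod 4 = 2 into the melted columns → Mar.
So row 19 is (AC05, Mar, 522); balance = 522.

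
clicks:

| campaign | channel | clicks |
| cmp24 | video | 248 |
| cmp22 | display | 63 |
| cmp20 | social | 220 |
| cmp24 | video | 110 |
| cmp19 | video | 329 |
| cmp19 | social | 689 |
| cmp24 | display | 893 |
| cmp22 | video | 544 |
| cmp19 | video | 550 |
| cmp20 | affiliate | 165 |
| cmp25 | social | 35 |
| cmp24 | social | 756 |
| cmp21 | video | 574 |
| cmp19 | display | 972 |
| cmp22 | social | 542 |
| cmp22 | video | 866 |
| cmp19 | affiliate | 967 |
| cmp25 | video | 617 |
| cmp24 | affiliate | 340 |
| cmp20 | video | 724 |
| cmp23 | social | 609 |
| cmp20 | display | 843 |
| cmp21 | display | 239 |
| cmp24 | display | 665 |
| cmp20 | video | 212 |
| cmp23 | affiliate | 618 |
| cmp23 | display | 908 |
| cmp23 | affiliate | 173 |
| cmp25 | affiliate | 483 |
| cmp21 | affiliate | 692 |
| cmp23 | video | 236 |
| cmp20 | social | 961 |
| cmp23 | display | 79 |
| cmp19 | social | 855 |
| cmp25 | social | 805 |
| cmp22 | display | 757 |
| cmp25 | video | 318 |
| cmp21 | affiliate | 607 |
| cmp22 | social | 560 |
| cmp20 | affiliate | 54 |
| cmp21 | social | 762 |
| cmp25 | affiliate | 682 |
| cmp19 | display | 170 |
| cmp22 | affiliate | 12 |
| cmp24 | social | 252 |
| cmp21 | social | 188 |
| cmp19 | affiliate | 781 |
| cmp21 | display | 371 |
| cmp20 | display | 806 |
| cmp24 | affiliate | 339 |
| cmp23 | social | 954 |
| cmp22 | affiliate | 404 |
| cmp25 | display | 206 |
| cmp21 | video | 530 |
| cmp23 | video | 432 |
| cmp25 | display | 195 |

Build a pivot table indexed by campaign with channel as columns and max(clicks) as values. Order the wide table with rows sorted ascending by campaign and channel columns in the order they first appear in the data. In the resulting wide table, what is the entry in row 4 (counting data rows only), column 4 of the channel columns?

With rows sorted ascending by campaign, row 4 is campaign=cmp22. channel columns in first-appearance order: video, display, social, affiliate; column 4 is affiliate.
Long rows with campaign=cmp22, channel=affiliate: max(12, 404) = 404.

404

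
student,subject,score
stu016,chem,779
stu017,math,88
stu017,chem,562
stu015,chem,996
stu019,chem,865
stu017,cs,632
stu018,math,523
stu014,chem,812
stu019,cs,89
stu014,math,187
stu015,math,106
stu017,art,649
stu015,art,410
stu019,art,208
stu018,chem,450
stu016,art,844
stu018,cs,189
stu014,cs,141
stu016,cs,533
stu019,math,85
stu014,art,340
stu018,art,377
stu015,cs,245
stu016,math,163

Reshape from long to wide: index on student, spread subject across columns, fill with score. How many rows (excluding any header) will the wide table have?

6

6 distinct student values → 6 rows.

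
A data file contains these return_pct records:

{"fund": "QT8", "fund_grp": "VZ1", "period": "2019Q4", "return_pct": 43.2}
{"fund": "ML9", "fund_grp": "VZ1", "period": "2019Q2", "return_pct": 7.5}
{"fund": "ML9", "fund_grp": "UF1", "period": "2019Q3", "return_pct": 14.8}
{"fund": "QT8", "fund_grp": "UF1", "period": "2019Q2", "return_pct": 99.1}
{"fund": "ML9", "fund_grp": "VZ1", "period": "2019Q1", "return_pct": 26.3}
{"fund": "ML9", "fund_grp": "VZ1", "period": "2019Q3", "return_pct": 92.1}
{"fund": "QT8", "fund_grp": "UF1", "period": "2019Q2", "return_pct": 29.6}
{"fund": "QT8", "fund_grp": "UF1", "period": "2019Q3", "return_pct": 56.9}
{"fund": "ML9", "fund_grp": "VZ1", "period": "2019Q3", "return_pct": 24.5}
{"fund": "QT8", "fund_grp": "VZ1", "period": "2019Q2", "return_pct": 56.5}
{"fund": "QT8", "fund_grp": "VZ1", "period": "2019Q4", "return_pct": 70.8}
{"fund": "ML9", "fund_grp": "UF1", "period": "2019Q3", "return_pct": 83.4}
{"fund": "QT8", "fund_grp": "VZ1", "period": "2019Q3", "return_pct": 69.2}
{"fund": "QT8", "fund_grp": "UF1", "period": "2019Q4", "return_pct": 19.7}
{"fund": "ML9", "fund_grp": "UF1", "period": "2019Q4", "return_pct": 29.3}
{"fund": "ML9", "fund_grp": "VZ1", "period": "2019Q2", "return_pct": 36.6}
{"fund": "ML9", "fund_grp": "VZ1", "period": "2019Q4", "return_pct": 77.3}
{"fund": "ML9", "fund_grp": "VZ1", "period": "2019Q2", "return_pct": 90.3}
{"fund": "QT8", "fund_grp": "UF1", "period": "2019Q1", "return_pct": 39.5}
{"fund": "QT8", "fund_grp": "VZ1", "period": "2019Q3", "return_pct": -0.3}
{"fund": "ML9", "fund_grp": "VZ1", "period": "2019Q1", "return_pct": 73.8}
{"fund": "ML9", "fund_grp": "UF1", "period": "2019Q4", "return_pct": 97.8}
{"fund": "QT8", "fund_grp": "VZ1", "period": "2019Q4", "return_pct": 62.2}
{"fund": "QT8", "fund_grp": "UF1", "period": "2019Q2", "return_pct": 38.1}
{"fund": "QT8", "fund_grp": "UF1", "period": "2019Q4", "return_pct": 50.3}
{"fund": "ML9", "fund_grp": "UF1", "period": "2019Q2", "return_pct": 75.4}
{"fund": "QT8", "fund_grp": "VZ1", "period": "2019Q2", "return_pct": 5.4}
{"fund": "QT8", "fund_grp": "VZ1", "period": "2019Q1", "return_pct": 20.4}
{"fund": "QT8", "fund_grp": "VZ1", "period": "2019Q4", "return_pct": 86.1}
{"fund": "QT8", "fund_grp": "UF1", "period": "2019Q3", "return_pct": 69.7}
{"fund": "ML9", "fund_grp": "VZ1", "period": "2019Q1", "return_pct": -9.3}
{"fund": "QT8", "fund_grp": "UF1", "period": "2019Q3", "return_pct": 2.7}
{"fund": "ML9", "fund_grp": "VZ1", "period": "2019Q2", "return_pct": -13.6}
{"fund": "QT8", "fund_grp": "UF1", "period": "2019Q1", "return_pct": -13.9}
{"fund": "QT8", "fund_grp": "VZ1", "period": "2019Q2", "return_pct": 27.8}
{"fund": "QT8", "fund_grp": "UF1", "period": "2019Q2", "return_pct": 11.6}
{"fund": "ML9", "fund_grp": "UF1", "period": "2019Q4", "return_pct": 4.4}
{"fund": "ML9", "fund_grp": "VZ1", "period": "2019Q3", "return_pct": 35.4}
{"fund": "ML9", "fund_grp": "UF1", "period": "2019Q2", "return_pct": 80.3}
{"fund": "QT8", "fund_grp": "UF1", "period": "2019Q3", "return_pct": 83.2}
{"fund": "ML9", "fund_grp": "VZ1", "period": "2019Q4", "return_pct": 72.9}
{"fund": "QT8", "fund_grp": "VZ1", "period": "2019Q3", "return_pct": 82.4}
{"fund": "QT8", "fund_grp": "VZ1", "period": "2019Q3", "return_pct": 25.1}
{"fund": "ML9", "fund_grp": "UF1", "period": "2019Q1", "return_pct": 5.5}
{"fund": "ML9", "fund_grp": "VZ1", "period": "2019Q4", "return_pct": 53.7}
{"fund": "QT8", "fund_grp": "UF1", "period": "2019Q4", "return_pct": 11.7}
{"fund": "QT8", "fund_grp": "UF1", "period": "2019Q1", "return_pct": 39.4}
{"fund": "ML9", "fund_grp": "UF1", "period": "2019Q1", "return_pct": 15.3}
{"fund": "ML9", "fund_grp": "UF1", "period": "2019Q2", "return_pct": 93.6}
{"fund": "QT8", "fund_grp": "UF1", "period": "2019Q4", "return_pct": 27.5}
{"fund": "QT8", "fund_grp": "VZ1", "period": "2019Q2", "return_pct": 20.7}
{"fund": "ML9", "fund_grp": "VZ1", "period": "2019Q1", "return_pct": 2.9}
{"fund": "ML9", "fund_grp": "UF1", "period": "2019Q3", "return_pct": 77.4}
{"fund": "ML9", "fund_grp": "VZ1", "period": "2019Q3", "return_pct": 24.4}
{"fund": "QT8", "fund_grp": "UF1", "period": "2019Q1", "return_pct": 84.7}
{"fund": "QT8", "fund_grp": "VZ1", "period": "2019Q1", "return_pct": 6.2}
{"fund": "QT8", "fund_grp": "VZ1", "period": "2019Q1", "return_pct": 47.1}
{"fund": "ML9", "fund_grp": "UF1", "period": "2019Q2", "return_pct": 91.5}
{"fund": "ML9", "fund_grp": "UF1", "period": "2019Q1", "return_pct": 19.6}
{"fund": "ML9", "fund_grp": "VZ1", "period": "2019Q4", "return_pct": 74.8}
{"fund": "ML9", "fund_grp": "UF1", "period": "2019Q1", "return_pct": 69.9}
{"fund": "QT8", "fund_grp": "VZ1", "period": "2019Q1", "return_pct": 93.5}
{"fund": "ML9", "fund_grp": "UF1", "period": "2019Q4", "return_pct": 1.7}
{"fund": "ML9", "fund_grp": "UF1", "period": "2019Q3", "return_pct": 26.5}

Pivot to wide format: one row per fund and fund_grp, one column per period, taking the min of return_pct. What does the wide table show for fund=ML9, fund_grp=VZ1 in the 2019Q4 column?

53.7

Rows with fund=ML9, fund_grp=VZ1 and period=2019Q4: return_pct values are 77.3, 72.9, 53.7, 74.8.
min(77.3, 72.9, 53.7, 74.8) = 53.7.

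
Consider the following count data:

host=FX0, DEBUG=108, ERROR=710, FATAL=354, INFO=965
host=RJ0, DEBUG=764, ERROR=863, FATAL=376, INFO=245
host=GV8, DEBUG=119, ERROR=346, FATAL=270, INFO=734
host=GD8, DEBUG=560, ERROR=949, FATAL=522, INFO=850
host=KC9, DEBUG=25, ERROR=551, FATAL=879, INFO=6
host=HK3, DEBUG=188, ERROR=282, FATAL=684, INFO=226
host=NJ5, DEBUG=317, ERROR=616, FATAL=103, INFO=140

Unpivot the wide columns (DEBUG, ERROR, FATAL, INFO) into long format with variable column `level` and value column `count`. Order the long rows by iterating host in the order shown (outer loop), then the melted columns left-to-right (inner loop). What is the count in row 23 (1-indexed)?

28 rows total (7 × 4). Row 23: index ⌊(23-1)/4⌋ = 5 into host → HK3; (23-1) mod 4 = 2 into the melted columns → FATAL.
So row 23 is (HK3, FATAL, 684); count = 684.

684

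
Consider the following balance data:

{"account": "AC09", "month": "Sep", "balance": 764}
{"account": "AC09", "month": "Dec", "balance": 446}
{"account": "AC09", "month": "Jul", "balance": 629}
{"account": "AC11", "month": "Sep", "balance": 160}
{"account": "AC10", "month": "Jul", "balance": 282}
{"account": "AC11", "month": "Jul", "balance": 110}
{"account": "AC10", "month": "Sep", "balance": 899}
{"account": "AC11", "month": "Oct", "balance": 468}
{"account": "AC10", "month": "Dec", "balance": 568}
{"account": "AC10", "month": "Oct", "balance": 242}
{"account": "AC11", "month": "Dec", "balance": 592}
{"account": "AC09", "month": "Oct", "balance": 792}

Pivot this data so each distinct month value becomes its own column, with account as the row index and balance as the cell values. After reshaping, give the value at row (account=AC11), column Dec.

592

Wide layout: rows indexed by account, columns are the 4 distinct month values (Sep, Dec, Jul, Oct).
Cell (account=AC11, month=Dec) draws from the long row where account=AC11 and month=Dec, which has balance=592.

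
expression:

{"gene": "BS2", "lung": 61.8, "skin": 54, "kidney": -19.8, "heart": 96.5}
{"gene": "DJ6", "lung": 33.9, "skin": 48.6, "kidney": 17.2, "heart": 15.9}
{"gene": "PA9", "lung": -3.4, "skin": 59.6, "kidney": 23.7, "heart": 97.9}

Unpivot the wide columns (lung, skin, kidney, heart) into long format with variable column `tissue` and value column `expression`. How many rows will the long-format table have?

12

3 gene values × 4 melted columns = 12 rows.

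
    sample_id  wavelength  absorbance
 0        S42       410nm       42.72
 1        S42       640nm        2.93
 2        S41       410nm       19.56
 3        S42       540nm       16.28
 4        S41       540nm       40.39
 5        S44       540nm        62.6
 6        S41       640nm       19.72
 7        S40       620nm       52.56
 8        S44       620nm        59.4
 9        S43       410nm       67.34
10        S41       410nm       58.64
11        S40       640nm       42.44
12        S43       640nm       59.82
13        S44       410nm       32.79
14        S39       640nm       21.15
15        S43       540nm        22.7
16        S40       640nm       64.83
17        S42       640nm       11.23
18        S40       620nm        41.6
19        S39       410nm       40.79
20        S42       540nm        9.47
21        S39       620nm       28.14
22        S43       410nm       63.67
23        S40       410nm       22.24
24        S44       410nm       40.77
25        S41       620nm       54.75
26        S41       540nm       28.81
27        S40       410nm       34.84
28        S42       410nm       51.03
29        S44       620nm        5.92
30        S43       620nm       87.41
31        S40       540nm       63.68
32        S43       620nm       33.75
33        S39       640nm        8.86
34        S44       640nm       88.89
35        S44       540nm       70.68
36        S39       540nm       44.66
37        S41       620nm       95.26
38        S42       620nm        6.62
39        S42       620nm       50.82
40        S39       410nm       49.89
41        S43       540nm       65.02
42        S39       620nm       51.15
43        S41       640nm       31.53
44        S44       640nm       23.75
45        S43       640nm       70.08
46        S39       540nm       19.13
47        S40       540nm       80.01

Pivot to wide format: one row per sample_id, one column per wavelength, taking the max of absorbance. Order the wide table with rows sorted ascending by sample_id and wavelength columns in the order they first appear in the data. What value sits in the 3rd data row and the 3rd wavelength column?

40.39

With rows sorted ascending by sample_id, row 3 is sample_id=S41. wavelength columns in first-appearance order: 410nm, 640nm, 540nm, 620nm; column 3 is 540nm.
Long rows with sample_id=S41, wavelength=540nm: max(40.39, 28.81) = 40.39.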